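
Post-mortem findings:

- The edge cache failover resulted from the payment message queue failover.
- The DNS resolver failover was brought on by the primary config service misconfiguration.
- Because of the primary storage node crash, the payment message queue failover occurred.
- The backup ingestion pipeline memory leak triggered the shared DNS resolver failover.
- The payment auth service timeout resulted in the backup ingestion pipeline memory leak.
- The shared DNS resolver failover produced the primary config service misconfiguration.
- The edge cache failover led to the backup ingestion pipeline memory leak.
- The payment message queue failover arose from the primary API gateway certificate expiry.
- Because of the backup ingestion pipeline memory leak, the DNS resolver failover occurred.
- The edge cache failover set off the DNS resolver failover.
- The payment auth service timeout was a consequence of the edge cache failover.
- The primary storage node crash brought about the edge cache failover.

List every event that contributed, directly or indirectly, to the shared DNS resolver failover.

the backup ingestion pipeline memory leak, the edge cache failover, the payment auth service timeout, the payment message queue failover, the primary API gateway certificate expiry, the primary storage node crash

Immediate cause of the shared DNS resolver failover: the backup ingestion pipeline memory leak.
Further upstream: the primary storage node crash, the payment message queue failover, the edge cache failover, the payment auth service timeout, the primary API gateway certificate expiry.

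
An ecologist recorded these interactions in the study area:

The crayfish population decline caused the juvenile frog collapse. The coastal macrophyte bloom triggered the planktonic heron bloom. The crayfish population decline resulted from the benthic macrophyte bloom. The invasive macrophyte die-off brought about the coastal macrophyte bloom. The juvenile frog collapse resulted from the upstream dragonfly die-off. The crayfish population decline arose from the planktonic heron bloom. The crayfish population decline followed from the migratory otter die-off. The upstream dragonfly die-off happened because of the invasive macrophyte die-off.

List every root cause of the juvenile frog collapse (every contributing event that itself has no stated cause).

Tracing upstream from the juvenile frog collapse: the juvenile frog collapse ← the upstream dragonfly die-off ← the invasive macrophyte die-off.
A separate upstream branch: the juvenile frog collapse ← the crayfish population decline ← the migratory otter die-off.
A separate upstream branch: the juvenile frog collapse ← the crayfish population decline ← the benthic macrophyte bloom.
Each of those chain origins has no stated cause.

the benthic macrophyte bloom, the invasive macrophyte die-off, the migratory otter die-off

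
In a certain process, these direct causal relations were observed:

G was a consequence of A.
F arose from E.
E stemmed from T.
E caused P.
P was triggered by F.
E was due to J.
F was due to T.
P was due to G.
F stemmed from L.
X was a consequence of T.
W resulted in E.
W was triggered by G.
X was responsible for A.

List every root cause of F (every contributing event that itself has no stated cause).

Tracing upstream from F: F ← T.
A separate upstream branch: F ← E ← J.
A separate upstream branch: F ← L.
Each of those chain origins has no stated cause.

J, L, T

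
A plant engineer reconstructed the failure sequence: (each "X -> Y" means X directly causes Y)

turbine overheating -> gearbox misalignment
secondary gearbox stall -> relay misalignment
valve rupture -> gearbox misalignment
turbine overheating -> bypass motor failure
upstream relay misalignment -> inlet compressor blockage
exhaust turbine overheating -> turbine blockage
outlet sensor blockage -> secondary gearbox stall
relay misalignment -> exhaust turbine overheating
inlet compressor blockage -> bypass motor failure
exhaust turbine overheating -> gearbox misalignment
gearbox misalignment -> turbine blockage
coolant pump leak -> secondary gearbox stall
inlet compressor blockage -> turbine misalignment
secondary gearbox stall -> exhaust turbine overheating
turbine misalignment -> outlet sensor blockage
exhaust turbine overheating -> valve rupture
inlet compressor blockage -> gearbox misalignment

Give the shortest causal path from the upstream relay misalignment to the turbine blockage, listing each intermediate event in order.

the upstream relay misalignment → the inlet compressor blockage → the gearbox misalignment → the turbine blockage

the upstream relay misalignment → the inlet compressor blockage
the inlet compressor blockage → the gearbox misalignment
the gearbox misalignment → the turbine blockage
Length: 3 steps.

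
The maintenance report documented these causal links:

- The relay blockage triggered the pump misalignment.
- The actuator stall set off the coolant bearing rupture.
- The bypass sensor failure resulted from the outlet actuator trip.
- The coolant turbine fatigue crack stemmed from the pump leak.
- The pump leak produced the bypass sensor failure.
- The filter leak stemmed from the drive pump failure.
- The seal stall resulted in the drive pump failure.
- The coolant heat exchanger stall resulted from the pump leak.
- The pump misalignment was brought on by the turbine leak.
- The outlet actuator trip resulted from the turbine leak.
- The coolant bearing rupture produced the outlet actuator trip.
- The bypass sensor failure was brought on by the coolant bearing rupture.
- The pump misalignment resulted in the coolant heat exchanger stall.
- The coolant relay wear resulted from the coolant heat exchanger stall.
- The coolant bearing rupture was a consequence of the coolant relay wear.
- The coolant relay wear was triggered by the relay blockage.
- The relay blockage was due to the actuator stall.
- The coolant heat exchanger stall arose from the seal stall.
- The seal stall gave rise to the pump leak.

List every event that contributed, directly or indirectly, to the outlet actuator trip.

Immediate causes of the outlet actuator trip: the turbine leak, the coolant bearing rupture.
Further upstream: the actuator stall, the seal stall, the relay blockage, the pump leak, the pump misalignment, the coolant heat exchanger stall, the coolant relay wear.

the actuator stall, the coolant bearing rupture, the coolant heat exchanger stall, the coolant relay wear, the pump leak, the pump misalignment, the relay blockage, the seal stall, the turbine leak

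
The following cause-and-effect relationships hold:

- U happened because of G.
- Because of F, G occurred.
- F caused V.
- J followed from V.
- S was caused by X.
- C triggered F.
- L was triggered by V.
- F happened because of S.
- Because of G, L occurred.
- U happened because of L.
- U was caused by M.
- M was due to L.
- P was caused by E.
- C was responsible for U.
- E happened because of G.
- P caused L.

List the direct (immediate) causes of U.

C, G, L, M

Upstream contributors include X, S, F, E, V, P, but only C, G, L, M feed directly into U.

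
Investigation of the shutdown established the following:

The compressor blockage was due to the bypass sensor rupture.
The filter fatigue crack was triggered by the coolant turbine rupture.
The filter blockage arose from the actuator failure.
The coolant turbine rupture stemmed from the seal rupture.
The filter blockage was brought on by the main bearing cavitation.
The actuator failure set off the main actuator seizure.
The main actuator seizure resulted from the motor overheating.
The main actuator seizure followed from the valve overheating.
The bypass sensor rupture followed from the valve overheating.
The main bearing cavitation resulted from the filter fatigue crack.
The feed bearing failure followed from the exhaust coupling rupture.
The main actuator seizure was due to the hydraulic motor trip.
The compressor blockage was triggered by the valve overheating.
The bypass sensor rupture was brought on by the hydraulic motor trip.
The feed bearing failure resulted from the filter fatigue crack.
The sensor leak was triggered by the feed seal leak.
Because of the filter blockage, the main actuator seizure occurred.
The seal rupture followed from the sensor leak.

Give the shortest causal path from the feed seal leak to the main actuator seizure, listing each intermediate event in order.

the feed seal leak → the sensor leak
the sensor leak → the seal rupture
the seal rupture → the coolant turbine rupture
the coolant turbine rupture → the filter fatigue crack
the filter fatigue crack → the main bearing cavitation
the main bearing cavitation → the filter blockage
the filter blockage → the main actuator seizure
Length: 7 steps.

the feed seal leak → the sensor leak → the seal rupture → the coolant turbine rupture → the filter fatigue crack → the main bearing cavitation → the filter blockage → the main actuator seizure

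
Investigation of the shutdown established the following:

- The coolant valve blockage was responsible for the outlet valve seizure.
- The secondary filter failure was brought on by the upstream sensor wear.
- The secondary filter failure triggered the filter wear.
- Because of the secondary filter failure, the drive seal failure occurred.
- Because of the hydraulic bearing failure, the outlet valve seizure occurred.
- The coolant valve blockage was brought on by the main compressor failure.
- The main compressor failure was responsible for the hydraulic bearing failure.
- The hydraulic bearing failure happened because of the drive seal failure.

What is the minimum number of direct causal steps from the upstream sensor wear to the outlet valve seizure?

4

Shortest chain: the upstream sensor wear → the secondary filter failure → the drive seal failure → the hydraulic bearing failure → the outlet valve seizure.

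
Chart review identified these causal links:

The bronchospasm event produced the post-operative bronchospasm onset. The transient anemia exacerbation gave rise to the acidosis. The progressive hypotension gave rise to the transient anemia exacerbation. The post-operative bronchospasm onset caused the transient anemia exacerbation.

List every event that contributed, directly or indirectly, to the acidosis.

Immediate cause of the acidosis: the transient anemia exacerbation.
Further upstream: the progressive hypotension, the bronchospasm event, the post-operative bronchospasm onset.

the bronchospasm event, the post-operative bronchospasm onset, the progressive hypotension, the transient anemia exacerbation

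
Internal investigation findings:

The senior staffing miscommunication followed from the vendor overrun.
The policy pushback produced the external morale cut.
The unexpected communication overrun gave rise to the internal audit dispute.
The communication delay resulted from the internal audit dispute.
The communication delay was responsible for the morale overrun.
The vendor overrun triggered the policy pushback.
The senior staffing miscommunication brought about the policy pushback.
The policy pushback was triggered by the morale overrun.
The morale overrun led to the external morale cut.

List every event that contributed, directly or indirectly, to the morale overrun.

the communication delay, the internal audit dispute, the unexpected communication overrun

Immediate cause of the morale overrun: the communication delay.
Further upstream: the unexpected communication overrun, the internal audit dispute.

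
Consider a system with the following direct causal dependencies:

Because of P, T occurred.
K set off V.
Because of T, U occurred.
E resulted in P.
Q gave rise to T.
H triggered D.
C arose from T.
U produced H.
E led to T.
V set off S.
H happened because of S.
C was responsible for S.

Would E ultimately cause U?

Yes

There is a causal chain: E → T → U.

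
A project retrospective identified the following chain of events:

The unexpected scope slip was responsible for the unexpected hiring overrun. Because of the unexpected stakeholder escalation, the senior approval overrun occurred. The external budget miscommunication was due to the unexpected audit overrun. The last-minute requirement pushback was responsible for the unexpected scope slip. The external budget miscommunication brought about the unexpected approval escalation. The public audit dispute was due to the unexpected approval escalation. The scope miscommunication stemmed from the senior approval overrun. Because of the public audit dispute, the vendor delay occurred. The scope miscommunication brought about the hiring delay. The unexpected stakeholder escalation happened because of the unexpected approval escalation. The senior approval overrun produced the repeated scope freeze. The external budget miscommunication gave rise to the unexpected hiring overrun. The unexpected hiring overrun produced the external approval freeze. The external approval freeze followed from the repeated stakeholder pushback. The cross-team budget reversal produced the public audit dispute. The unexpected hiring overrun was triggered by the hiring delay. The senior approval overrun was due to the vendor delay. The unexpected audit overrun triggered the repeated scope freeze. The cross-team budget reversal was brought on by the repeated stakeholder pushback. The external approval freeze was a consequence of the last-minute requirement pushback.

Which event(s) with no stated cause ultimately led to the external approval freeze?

Tracing upstream from the external approval freeze: the external approval freeze ← the unexpected hiring overrun ← the external budget miscommunication ← the unexpected audit overrun.
A separate upstream branch: the external approval freeze ← the repeated stakeholder pushback.
A separate upstream branch: the external approval freeze ← the last-minute requirement pushback.
Each of those chain origins has no stated cause.

the last-minute requirement pushback, the repeated stakeholder pushback, the unexpected audit overrun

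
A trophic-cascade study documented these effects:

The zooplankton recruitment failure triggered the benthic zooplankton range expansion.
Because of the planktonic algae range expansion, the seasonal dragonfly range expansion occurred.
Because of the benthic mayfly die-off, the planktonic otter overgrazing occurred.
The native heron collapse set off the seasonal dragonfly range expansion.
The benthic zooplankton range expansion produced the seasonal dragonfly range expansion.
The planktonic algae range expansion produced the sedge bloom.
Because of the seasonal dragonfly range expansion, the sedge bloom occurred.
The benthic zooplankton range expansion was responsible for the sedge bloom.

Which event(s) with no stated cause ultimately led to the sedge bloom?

Tracing upstream from the sedge bloom: the sedge bloom ← the planktonic algae range expansion.
A separate upstream branch: the sedge bloom ← the seasonal dragonfly range expansion ← the native heron collapse.
A separate upstream branch: the sedge bloom ← the benthic zooplankton range expansion ← the zooplankton recruitment failure.
Each of those chain origins has no stated cause.

the native heron collapse, the planktonic algae range expansion, the zooplankton recruitment failure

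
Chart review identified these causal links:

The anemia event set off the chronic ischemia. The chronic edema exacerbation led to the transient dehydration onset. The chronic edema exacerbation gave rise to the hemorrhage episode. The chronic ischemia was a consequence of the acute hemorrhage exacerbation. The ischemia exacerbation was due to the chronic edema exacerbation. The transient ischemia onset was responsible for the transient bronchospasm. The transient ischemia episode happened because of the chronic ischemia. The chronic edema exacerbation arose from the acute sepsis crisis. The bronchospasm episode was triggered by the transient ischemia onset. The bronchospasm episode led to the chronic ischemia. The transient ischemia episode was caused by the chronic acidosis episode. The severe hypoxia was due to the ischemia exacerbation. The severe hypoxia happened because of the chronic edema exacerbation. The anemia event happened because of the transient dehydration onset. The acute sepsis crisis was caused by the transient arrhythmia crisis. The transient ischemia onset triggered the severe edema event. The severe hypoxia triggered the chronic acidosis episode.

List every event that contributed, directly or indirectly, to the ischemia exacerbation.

the acute sepsis crisis, the chronic edema exacerbation, the transient arrhythmia crisis

Immediate cause of the ischemia exacerbation: the chronic edema exacerbation.
Further upstream: the transient arrhythmia crisis, the acute sepsis crisis.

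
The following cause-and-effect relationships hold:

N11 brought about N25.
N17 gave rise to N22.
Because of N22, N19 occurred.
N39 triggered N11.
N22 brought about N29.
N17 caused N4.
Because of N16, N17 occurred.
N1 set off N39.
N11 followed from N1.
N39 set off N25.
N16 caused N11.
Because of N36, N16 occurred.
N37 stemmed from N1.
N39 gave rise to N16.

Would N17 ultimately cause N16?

No

N17 leads to N22, N29, N4, N19; N16 is not among them.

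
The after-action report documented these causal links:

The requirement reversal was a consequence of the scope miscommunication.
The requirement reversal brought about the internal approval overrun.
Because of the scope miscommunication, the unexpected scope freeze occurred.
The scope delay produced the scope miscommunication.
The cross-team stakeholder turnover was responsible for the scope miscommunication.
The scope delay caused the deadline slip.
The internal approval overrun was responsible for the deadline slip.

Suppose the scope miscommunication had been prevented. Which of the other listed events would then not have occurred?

Downstream of the scope miscommunication: the requirement reversal, the internal approval overrun, the unexpected scope freeze, the deadline slip.
Of those, still caused via another path: the deadline slip.
The remainder have no surviving cause.

the internal approval overrun, the requirement reversal, the unexpected scope freeze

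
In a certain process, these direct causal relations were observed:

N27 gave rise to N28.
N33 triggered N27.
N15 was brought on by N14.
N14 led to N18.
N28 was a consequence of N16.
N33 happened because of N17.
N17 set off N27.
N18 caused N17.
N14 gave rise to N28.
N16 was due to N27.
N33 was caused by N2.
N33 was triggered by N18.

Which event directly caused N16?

N27

Upstream contributors include N14, N18, N17, N33, N2, but only N27 feeds directly into N16.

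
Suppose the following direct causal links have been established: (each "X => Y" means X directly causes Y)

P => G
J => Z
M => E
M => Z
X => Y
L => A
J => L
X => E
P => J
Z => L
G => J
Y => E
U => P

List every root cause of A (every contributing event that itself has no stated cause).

Tracing upstream from A: A ← L ← Z ← M.
A separate upstream branch: A ← L ← J ← P ← U.
Each of those chain origins has no stated cause.

M, U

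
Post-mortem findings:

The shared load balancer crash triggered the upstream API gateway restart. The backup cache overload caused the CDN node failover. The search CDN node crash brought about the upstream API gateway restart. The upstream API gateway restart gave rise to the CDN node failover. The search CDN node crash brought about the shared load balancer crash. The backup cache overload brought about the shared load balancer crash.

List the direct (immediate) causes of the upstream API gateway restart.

the search CDN node crash, the shared load balancer crash

Upstream contributors include the backup cache overload, but only the search CDN node crash, the shared load balancer crash feed directly into the upstream API gateway restart.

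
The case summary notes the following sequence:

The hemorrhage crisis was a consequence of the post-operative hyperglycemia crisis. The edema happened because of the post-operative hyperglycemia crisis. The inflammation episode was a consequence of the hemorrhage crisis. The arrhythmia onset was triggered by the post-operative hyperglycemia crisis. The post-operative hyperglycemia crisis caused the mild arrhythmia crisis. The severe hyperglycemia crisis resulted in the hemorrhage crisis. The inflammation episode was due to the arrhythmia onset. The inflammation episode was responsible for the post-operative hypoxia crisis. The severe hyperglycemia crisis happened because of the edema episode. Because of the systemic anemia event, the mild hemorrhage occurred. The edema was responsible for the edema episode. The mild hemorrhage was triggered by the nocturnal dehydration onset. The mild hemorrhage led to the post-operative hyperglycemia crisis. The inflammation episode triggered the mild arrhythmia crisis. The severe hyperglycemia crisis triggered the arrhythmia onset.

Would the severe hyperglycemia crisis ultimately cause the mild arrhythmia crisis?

Yes

There is a causal chain: the severe hyperglycemia crisis → the hemorrhage crisis → the inflammation episode → the mild arrhythmia crisis.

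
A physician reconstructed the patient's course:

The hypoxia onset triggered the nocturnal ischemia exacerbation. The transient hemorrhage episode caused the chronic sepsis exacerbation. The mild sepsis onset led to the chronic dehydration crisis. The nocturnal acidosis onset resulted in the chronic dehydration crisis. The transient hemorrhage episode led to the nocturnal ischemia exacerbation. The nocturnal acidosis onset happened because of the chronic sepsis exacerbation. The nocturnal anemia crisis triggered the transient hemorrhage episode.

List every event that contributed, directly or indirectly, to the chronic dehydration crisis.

Immediate causes of the chronic dehydration crisis: the mild sepsis onset, the nocturnal acidosis onset.
Further upstream: the nocturnal anemia crisis, the transient hemorrhage episode, the chronic sepsis exacerbation.

the chronic sepsis exacerbation, the mild sepsis onset, the nocturnal acidosis onset, the nocturnal anemia crisis, the transient hemorrhage episode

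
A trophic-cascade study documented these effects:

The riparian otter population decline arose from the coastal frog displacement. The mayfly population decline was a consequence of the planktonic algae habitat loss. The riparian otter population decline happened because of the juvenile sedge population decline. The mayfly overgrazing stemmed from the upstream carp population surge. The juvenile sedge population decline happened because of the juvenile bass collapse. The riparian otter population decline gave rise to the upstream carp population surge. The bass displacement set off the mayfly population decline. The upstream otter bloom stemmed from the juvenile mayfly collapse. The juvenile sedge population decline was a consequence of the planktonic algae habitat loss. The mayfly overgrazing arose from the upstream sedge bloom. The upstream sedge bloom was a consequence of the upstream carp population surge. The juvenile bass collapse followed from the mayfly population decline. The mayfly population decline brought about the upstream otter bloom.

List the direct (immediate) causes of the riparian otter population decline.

Upstream contributors include the bass displacement, the planktonic algae habitat loss, the mayfly population decline, the juvenile bass collapse, but only the coastal frog displacement, the juvenile sedge population decline feed directly into the riparian otter population decline.

the coastal frog displacement, the juvenile sedge population decline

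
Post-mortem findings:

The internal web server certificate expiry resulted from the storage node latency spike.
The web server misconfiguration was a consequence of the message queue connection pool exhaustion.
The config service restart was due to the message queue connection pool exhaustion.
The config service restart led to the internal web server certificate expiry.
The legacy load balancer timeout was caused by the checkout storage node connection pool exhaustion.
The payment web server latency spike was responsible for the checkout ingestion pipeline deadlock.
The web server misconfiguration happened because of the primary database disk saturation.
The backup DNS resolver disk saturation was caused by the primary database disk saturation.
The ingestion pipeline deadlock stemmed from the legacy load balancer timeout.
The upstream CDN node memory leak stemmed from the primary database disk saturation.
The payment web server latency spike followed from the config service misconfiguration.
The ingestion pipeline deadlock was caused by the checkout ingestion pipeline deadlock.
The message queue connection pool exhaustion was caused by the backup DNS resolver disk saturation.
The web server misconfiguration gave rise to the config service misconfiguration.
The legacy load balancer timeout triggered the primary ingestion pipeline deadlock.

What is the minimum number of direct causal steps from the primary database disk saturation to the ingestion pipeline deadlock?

Shortest chain: the primary database disk saturation → the web server misconfiguration → the config service misconfiguration → the payment web server latency spike → the checkout ingestion pipeline deadlock → the ingestion pipeline deadlock.

5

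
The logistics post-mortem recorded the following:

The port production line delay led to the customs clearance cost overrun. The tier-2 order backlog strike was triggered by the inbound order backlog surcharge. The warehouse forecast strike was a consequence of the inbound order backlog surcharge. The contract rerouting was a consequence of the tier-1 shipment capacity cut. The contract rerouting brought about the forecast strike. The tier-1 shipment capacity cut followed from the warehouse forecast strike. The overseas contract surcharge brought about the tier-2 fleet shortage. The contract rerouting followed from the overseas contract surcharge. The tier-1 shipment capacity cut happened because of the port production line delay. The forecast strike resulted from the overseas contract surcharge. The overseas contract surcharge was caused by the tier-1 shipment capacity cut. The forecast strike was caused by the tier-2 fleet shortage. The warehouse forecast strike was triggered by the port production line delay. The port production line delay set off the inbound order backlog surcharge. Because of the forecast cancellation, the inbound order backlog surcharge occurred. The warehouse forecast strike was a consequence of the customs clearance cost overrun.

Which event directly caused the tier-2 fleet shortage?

Upstream contributors include the port production line delay, the customs clearance cost overrun, the inbound order backlog surcharge, the warehouse forecast strike, the tier-1 shipment capacity cut, the forecast cancellation, but only the overseas contract surcharge feeds directly into the tier-2 fleet shortage.

the overseas contract surcharge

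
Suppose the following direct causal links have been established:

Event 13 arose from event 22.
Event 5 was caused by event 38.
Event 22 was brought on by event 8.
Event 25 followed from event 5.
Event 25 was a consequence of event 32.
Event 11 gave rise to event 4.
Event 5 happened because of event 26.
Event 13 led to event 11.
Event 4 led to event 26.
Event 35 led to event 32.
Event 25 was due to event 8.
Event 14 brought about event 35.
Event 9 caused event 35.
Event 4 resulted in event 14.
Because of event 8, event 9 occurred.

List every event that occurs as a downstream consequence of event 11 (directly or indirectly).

Direct effects: event 4.
2 steps out: event 26, event 14.
3 steps out: event 5, event 35.
4 steps out: event 32, event 25.
Not reachable from it: event 8, event 22, event 13, event 9, event 38.

event 14, event 25, event 26, event 32, event 35, event 4, event 5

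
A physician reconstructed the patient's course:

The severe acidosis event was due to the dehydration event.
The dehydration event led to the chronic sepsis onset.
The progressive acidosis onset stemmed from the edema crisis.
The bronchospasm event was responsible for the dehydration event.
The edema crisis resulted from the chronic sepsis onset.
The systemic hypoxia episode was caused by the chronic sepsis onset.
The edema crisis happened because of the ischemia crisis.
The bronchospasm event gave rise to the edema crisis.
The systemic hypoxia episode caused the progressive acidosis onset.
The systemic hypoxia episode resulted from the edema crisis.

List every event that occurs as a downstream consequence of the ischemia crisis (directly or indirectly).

the edema crisis, the progressive acidosis onset, the systemic hypoxia episode

Direct effects: the edema crisis.
2 steps out: the systemic hypoxia episode, the progressive acidosis onset.
Not reachable from it: the bronchospasm event, the dehydration event, the chronic sepsis onset, the severe acidosis event.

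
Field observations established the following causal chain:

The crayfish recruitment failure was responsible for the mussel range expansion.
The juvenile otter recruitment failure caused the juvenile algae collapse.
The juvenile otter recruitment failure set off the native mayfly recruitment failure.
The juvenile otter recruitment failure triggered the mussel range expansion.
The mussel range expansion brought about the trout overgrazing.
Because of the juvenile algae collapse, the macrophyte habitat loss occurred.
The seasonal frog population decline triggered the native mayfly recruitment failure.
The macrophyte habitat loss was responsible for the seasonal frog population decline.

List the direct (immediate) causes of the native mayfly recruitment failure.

the juvenile otter recruitment failure, the seasonal frog population decline

Upstream contributors include the juvenile algae collapse, the macrophyte habitat loss, but only the juvenile otter recruitment failure, the seasonal frog population decline feed directly into the native mayfly recruitment failure.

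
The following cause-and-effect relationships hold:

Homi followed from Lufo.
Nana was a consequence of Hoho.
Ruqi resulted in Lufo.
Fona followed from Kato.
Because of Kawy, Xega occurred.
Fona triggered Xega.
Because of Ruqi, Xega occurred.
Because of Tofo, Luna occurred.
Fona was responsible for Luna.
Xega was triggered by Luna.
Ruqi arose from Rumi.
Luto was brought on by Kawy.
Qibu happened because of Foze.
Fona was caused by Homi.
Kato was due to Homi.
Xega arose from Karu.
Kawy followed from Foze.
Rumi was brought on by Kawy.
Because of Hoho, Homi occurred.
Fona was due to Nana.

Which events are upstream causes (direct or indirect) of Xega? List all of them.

Fona, Foze, Hoho, Homi, Karu, Kato, Kawy, Lufo, Luna, Nana, Rumi, Ruqi, Tofo

Immediate causes of Xega: Kawy, Ruqi, Fona, Luna, Karu.
Further upstream: Foze, Rumi, Hoho, Lufo, Homi, Nana, Kato, Tofo.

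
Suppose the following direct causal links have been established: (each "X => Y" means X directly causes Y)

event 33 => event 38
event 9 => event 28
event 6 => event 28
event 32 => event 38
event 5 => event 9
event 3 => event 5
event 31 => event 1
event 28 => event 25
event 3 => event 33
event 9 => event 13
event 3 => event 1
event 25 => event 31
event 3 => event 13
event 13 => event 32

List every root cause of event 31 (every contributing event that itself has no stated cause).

Tracing upstream from event 31: event 31 ← event 25 ← event 28 ← event 6.
A separate upstream branch: event 31 ← event 25 ← event 28 ← event 9 ← event 5 ← event 3.
Each of those chain origins has no stated cause.

event 3, event 6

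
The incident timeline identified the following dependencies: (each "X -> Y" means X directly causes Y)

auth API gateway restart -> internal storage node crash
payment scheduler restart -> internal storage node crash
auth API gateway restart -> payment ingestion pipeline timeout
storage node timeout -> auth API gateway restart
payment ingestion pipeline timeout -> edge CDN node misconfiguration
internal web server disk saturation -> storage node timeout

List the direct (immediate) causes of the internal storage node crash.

Upstream contributors include the internal web server disk saturation, the storage node timeout, but only the auth API gateway restart, the payment scheduler restart feed directly into the internal storage node crash.

the auth API gateway restart, the payment scheduler restart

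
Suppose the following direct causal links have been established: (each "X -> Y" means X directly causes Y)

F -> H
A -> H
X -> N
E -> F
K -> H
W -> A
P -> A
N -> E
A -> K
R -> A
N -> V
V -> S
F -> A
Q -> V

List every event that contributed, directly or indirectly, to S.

N, Q, V, X

Immediate cause of S: V.
Further upstream: Q, X, N.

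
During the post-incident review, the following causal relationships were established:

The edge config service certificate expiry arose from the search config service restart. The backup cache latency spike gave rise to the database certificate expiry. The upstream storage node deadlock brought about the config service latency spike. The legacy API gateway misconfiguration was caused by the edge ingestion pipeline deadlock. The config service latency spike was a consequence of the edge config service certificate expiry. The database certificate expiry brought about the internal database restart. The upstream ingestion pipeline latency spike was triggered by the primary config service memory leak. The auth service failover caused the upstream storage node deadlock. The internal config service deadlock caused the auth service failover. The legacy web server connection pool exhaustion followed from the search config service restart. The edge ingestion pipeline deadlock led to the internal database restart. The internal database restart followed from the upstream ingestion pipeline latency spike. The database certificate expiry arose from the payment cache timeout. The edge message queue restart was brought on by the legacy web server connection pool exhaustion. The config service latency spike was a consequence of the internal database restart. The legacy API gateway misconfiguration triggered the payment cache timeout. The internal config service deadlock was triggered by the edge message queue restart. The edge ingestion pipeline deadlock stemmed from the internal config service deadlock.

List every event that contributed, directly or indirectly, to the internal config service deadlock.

Immediate cause of the internal config service deadlock: the edge message queue restart.
Further upstream: the search config service restart, the legacy web server connection pool exhaustion.

the edge message queue restart, the legacy web server connection pool exhaustion, the search config service restart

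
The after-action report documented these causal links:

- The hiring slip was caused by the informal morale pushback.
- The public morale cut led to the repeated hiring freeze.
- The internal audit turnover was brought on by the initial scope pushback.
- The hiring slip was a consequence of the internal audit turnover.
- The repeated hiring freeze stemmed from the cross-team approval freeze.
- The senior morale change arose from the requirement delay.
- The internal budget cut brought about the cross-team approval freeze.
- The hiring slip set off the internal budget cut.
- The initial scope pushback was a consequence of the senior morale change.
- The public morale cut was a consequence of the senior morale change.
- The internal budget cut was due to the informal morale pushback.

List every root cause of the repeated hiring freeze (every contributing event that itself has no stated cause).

the informal morale pushback, the requirement delay

Tracing upstream from the repeated hiring freeze: the repeated hiring freeze ← the public morale cut ← the senior morale change ← the requirement delay.
A separate upstream branch: the repeated hiring freeze ← the cross-team approval freeze ← the internal budget cut ← the informal morale pushback.
Each of those chain origins has no stated cause.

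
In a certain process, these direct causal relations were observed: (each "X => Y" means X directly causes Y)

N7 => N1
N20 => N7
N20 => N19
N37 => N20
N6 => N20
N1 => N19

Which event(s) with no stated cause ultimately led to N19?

Tracing upstream from N19: N19 ← N20 ← N6.
A separate upstream branch: N19 ← N20 ← N37.
Each of those chain origins has no stated cause.

N37, N6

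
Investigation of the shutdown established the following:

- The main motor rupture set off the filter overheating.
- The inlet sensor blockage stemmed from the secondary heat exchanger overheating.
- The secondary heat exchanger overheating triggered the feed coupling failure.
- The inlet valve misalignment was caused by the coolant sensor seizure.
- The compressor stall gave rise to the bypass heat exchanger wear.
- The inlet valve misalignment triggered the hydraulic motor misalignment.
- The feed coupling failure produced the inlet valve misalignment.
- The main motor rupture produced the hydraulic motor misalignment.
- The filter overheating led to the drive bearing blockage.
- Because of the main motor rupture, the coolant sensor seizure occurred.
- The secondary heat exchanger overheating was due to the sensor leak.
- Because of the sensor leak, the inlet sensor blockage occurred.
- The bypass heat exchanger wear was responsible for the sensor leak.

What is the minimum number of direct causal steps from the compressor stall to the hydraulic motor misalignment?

6

Shortest chain: the compressor stall → the bypass heat exchanger wear → the sensor leak → the secondary heat exchanger overheating → the feed coupling failure → the inlet valve misalignment → the hydraulic motor misalignment.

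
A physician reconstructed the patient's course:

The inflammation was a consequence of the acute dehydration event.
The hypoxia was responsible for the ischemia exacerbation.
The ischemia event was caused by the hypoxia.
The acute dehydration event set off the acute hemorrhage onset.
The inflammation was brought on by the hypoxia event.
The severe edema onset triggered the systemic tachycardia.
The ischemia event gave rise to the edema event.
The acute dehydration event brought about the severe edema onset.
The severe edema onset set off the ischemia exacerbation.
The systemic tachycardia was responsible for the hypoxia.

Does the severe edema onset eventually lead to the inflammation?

The severe edema onset leads to the systemic tachycardia, the hypoxia, the ischemia event, the edema event, the ischemia exacerbation; the inflammation is not among them.

No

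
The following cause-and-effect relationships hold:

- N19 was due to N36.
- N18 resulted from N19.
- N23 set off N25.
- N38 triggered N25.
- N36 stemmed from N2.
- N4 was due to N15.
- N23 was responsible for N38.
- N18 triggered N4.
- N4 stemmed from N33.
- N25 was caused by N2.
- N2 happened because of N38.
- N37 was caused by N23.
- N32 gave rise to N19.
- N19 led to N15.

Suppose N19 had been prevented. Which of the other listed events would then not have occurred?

Downstream of N19: N18, N15, N4.
Of those, still caused via another path: N4.
The remainder have no surviving cause.

N15, N18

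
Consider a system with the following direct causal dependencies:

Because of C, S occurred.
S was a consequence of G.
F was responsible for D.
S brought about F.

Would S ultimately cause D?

Yes

There is a causal chain: S → F → D.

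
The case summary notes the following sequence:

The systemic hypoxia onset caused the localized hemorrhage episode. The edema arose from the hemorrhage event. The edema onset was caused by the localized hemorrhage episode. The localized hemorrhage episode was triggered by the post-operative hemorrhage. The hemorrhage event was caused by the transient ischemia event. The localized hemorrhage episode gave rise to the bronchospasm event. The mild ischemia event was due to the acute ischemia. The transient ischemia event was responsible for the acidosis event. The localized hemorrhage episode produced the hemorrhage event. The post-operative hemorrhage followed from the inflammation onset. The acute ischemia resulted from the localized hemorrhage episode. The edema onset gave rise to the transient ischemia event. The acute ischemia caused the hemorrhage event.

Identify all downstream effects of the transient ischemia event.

Direct effects: the hemorrhage event, the acidosis event.
2 steps out: the edema.
Not reachable from it: the inflammation onset, the post-operative hemorrhage, the localized hemorrhage episode, the edema onset, the acute ischemia, the mild ischemia event, the bronchospasm event, the systemic hypoxia onset.

the acidosis event, the edema, the hemorrhage event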